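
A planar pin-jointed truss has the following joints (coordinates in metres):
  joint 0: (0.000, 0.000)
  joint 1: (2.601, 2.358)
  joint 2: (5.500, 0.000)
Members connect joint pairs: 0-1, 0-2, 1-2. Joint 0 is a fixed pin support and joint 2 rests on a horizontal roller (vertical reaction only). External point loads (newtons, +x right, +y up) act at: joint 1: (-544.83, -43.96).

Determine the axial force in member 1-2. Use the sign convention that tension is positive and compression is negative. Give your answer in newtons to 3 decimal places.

N=3 nodes, M=3 members, R=3 reactions → 2N=6, M+R=6
member 0 (0-1): L=3.5107, (cx,cy)=(0.7409,0.6717)
member 1 (0-2): L=5.5000, (cx,cy)=(1.0000,0.0000)
member 2 (1-2): L=3.7369, (cx,cy)=(0.7758,-0.6310)
solve A·x = −loads:
  F[0-1] = -382.2733 N (compression)
  F[0-2] = -261.6162 N (compression)
  F[1-2] = +337.2306 N (tension)
  Rx@0 = +544.8300 N
  Ry@0 = +256.7544 N
  Ry@2 = -212.7944 N

337.231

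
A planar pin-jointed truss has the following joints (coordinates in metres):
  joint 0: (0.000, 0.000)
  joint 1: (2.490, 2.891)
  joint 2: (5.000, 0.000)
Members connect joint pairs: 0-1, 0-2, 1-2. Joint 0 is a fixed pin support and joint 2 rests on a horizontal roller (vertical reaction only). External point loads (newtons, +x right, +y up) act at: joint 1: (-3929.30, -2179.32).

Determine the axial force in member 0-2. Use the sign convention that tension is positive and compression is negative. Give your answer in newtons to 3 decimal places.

-1030.237

N=3 nodes, M=3 members, R=3 reactions → 2N=6, M+R=6
member 0 (0-1): L=3.8155, (cx,cy)=(0.6526,0.7577)
member 1 (0-2): L=5.0000, (cx,cy)=(1.0000,0.0000)
member 2 (1-2): L=3.8286, (cx,cy)=(0.6556,-0.7551)
solve A·x = −loads:
  F[0-1] = -4442.3098 N (compression)
  F[0-2] = -1030.2373 N (compression)
  F[1-2] = +1571.4502 N (tension)
  Rx@0 = +3929.3000 N
  Ry@0 = +3365.9399 N
  Ry@2 = -1186.6199 N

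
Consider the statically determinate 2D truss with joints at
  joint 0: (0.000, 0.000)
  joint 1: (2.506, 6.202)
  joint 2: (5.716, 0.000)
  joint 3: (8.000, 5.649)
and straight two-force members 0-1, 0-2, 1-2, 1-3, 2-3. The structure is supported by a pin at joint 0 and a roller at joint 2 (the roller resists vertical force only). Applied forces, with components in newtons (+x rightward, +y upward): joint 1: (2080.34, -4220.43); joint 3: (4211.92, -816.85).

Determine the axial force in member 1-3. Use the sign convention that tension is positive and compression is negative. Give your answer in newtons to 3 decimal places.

N=4 nodes, M=5 members, R=3 reactions → 2N=8, M+R=8
member 0 (0-1): L=6.6892, (cx,cy)=(0.3746,0.9272)
member 1 (0-2): L=5.7160, (cx,cy)=(1.0000,0.0000)
member 2 (1-2): L=6.9835, (cx,cy)=(0.4597,-0.8881)
member 3 (1-3): L=5.5218, (cx,cy)=(0.9950,-0.1001)
member 4 (2-3): L=6.0933, (cx,cy)=(0.3748,0.9271)
solve A·x = −loads:
  F[0-1] = +4719.7841 N (tension)
  F[0-2] = +4524.0586 N (tension)
  F[1-2] = -10174.3398 N (compression)
  F[1-3] = +4386.6182 N (tension)
  F[2-3] = -407.2246 N (compression)
  Rx@0 = -6292.2600 N
  Ry@0 = -4376.0514 N
  Ry@2 = +9413.3314 N

4386.618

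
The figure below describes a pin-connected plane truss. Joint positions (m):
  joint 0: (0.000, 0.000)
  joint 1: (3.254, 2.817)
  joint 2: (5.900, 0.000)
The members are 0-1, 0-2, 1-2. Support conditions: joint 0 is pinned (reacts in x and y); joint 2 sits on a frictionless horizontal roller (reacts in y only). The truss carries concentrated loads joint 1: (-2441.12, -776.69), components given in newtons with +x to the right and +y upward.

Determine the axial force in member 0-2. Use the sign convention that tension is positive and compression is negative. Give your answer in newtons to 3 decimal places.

-692.419

N=3 nodes, M=3 members, R=3 reactions → 2N=6, M+R=6
member 0 (0-1): L=4.3040, (cx,cy)=(0.7560,0.6545)
member 1 (0-2): L=5.9000, (cx,cy)=(1.0000,0.0000)
member 2 (1-2): L=3.8648, (cx,cy)=(0.6846,-0.7289)
solve A·x = −loads:
  F[0-1] = -2312.9459 N (compression)
  F[0-2] = -692.4189 N (compression)
  F[1-2] = +1011.3651 N (tension)
  Rx@0 = +2441.1200 N
  Ry@0 = +1513.8571 N
  Ry@2 = -737.1671 N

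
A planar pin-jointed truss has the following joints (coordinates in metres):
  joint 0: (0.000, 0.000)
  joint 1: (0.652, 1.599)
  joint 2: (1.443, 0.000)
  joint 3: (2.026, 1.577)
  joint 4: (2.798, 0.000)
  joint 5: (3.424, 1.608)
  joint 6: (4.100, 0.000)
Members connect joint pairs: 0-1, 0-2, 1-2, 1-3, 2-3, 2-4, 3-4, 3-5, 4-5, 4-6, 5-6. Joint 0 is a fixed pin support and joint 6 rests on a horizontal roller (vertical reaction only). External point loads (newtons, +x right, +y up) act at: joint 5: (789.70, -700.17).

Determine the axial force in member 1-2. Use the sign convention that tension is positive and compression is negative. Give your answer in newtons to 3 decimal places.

N=7 nodes, M=11 members, R=3 reactions → 2N=14, M+R=14
member 0 (0-1): L=1.7268, (cx,cy)=(0.3776,0.9260)
member 1 (0-2): L=1.4430, (cx,cy)=(1.0000,0.0000)
member 2 (1-2): L=1.7840, (cx,cy)=(0.4434,-0.8963)
member 3 (1-3): L=1.3742, (cx,cy)=(0.9999,-0.0160)
member 4 (2-3): L=1.6813, (cx,cy)=(0.3468,0.9380)
member 5 (2-4): L=1.3550, (cx,cy)=(1.0000,0.0000)
member 6 (3-4): L=1.7558, (cx,cy)=(0.4397,-0.8982)
member 7 (3-5): L=1.3983, (cx,cy)=(0.9998,0.0222)
member 8 (4-5): L=1.7256, (cx,cy)=(0.3628,0.9319)
member 9 (4-6): L=1.3020, (cx,cy)=(1.0000,0.0000)
member 10 (5-6): L=1.7443, (cx,cy)=(0.3875,-0.9219)
solve A·x = −loads:
  F[0-1] = +209.8035 N (tension)
  F[0-2] = +710.4839 N (tension)
  F[1-2] = -219.9017 N (compression)
  F[1-3] = +176.7427 N (tension)
  F[2-3] = +210.1413 N (tension)
  F[2-4] = +540.1130 N (tension)
  F[3-4] = -207.8846 N (compression)
  F[3-5] = +341.0736 N (tension)
  F[4-5] = +200.3624 N (tension)
  F[4-6] = +376.0224 N (tension)
  F[5-6] = -970.2693 N (compression)
  Rx@0 = -789.7000 N
  Ry@0 = -194.2738 N
  Ry@6 = +894.4438 N

-219.902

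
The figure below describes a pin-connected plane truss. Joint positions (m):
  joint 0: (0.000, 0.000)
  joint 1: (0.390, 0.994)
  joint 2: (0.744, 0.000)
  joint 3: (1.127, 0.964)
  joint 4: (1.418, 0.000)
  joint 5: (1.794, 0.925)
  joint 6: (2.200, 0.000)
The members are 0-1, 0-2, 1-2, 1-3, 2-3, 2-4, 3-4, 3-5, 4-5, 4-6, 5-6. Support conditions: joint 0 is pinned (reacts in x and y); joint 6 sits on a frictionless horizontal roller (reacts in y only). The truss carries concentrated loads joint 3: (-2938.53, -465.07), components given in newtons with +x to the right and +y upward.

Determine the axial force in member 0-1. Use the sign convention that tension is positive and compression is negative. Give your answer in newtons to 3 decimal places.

N=7 nodes, M=11 members, R=3 reactions → 2N=14, M+R=14
member 0 (0-1): L=1.0678, (cx,cy)=(0.3652,0.9309)
member 1 (0-2): L=0.7440, (cx,cy)=(1.0000,0.0000)
member 2 (1-2): L=1.0552, (cx,cy)=(0.3355,-0.9420)
member 3 (1-3): L=0.7376, (cx,cy)=(0.9992,-0.0407)
member 4 (2-3): L=1.0373, (cx,cy)=(0.3692,0.9293)
member 5 (2-4): L=0.6740, (cx,cy)=(1.0000,0.0000)
member 6 (3-4): L=1.0070, (cx,cy)=(0.2890,-0.9573)
member 7 (3-5): L=0.6681, (cx,cy)=(0.9983,-0.0584)
member 8 (4-5): L=0.9985, (cx,cy)=(0.3766,0.9264)
member 9 (4-6): L=0.7820, (cx,cy)=(1.0000,0.0000)
member 10 (5-6): L=1.0102, (cx,cy)=(0.4019,-0.9157)
solve A·x = −loads:
  F[0-1] = -1626.8345 N (compression)
  F[0-2] = -2344.3341 N (compression)
  F[1-2] = +1657.3130 N (tension)
  F[1-3] = -1151.1699 N (compression)
  F[2-3] = -1679.9670 N (compression)
  F[2-4] = -1168.0203 N (compression)
  F[3-4] = +1043.2110 N (tension)
  F[3-5] = +868.0255 N (tension)
  F[4-5] = -1078.0557 N (compression)
  F[4-6] = -460.5874 N (compression)
  F[5-6] = +1145.9989 N (tension)
  Rx@0 = +2938.5300 N
  Ry@0 = +1514.4377 N
  Ry@6 = -1049.3677 N

-1626.834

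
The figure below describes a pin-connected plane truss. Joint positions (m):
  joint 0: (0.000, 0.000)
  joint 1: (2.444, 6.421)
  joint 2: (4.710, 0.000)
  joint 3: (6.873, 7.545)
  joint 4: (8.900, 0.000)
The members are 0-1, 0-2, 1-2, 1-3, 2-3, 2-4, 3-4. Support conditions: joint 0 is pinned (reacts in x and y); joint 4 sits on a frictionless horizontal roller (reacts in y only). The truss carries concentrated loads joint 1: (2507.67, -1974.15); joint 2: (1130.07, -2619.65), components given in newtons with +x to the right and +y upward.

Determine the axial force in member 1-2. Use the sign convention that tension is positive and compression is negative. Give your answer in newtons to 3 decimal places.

-1788.012

N=5 nodes, M=7 members, R=3 reactions → 2N=10, M+R=10
member 0 (0-1): L=6.8704, (cx,cy)=(0.3557,0.9346)
member 1 (0-2): L=4.7100, (cx,cy)=(1.0000,0.0000)
member 2 (1-2): L=6.8091, (cx,cy)=(0.3328,-0.9430)
member 3 (1-3): L=4.5694, (cx,cy)=(0.9693,0.2460)
member 4 (2-3): L=7.8489, (cx,cy)=(0.2756,0.9613)
member 5 (2-4): L=4.1900, (cx,cy)=(1.0000,0.0000)
member 6 (3-4): L=7.8125, (cx,cy)=(0.2595,-0.9658)
solve A·x = −loads:
  F[0-1] = -916.0664 N (compression)
  F[0-2] = +3963.6114 N (tension)
  F[1-2] = -1788.0122 N (compression)
  F[1-3] = -2309.4711 N (compression)
  F[2-3] = +4479.1891 N (tension)
  F[2-4] = +1004.1385 N (tension)
  F[3-4] = -3870.1878 N (compression)
  Rx@0 = -3637.7400 N
  Ry@0 = +856.1457 N
  Ry@4 = +3737.6543 N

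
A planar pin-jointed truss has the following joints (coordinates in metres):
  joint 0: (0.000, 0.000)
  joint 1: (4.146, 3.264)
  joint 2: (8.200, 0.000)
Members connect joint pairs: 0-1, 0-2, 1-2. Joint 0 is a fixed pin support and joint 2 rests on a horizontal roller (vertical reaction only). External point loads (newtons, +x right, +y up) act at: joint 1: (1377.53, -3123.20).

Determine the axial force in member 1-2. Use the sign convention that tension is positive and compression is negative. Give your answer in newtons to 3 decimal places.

N=3 nodes, M=3 members, R=3 reactions → 2N=6, M+R=6
member 0 (0-1): L=5.2766, (cx,cy)=(0.7857,0.6186)
member 1 (0-2): L=8.2000, (cx,cy)=(1.0000,0.0000)
member 2 (1-2): L=5.2047, (cx,cy)=(0.7789,-0.6271)
solve A·x = −loads:
  F[0-1] = -1609.7582 N (compression)
  F[0-2] = +2642.3591 N (tension)
  F[1-2] = -3392.3564 N (compression)
  Rx@0 = -1377.5300 N
  Ry@0 = +995.7555 N
  Ry@2 = +2127.4445 N

-3392.356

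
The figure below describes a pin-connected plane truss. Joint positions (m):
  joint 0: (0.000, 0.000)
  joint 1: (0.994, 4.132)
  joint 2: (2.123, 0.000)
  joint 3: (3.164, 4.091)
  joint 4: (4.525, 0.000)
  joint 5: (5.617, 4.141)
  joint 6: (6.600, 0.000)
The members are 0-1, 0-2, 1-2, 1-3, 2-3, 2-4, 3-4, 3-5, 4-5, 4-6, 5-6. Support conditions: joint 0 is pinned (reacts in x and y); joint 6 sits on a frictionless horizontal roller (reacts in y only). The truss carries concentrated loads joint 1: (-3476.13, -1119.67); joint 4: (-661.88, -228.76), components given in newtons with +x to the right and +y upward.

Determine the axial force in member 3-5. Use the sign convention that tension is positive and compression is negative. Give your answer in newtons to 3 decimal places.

N=7 nodes, M=11 members, R=3 reactions → 2N=14, M+R=14
member 0 (0-1): L=4.2499, (cx,cy)=(0.2339,0.9723)
member 1 (0-2): L=2.1230, (cx,cy)=(1.0000,0.0000)
member 2 (1-2): L=4.2835, (cx,cy)=(0.2636,-0.9646)
member 3 (1-3): L=2.1704, (cx,cy)=(0.9998,-0.0189)
member 4 (2-3): L=4.2214, (cx,cy)=(0.2466,0.9691)
member 5 (2-4): L=2.4020, (cx,cy)=(1.0000,0.0000)
member 6 (3-4): L=4.3115, (cx,cy)=(0.3157,-0.9489)
member 7 (3-5): L=2.4535, (cx,cy)=(0.9998,0.0204)
member 8 (4-5): L=4.2826, (cx,cy)=(0.2550,0.9669)
member 9 (4-6): L=2.0750, (cx,cy)=(1.0000,0.0000)
member 10 (5-6): L=4.2561, (cx,cy)=(0.2310,-0.9730)
solve A·x = −loads:
  F[0-1] = -3290.4973 N (compression)
  F[0-2] = -3368.3986 N (compression)
  F[1-2] = +2113.6892 N (tension)
  F[1-3] = +2149.7935 N (tension)
  F[2-3] = -2103.9248 N (compression)
  F[2-4] = -2292.4569 N (compression)
  F[3-4] = +2211.6501 N (tension)
  F[3-5] = +932.6167 N (tension)
  F[4-5] = -1933.7261 N (compression)
  F[4-6] = -439.3470 N (compression)
  F[5-6] = +1902.2317 N (tension)
  Rx@0 = +4138.0100 N
  Ry@0 = +3199.2297 N
  Ry@6 = -1850.7997 N

932.617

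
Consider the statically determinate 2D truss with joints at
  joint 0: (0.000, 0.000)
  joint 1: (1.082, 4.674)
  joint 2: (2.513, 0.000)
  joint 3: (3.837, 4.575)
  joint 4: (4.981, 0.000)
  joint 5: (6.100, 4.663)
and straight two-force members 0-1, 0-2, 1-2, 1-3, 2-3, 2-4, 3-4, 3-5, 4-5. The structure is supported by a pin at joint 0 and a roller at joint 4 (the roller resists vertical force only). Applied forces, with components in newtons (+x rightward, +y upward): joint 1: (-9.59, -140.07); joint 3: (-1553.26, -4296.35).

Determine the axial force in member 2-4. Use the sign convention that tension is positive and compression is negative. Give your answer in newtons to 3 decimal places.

N=6 nodes, M=9 members, R=3 reactions → 2N=12, M+R=12
member 0 (0-1): L=4.7976, (cx,cy)=(0.2255,0.9742)
member 1 (0-2): L=2.5130, (cx,cy)=(1.0000,0.0000)
member 2 (1-2): L=4.8882, (cx,cy)=(0.2927,-0.9562)
member 3 (1-3): L=2.7568, (cx,cy)=(0.9994,-0.0359)
member 4 (2-3): L=4.7627, (cx,cy)=(0.2780,0.9606)
member 5 (2-4): L=2.4680, (cx,cy)=(1.0000,0.0000)
member 6 (3-4): L=4.7159, (cx,cy)=(0.2426,-0.9701)
member 7 (3-5): L=2.2647, (cx,cy)=(0.9992,0.0389)
member 8 (4-5): L=4.7954, (cx,cy)=(0.2333,0.9724)
solve A·x = −loads:
  F[0-1] = -2599.0108 N (compression)
  F[0-2] = -976.6970 N (compression)
  F[1-2] = +2551.3133 N (tension)
  F[1-3] = -1324.3107 N (compression)
  F[2-3] = -2539.6428 N (compression)
  F[2-4] = +476.1963 N (tension)
  F[3-4] = -1963.0040 N (compression)
  F[3-5] = +0.0000 N (tension)
  F[4-5] = -0.0000 N (compression)
  Rx@0 = +1562.8500 N
  Ry@0 = +2532.0509 N
  Ry@4 = +1904.3691 N

476.196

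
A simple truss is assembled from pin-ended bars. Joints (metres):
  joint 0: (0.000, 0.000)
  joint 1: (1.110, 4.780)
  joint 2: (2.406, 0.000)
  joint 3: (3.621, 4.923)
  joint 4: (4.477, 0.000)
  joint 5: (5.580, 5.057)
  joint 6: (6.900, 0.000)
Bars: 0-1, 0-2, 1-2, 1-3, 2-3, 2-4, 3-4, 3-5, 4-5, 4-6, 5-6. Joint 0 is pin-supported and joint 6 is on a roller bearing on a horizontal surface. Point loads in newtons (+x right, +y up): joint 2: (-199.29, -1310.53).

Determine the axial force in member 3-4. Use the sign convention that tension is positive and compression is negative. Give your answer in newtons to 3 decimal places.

-479.265

N=7 nodes, M=11 members, R=3 reactions → 2N=14, M+R=14
member 0 (0-1): L=4.9072, (cx,cy)=(0.2262,0.9741)
member 1 (0-2): L=2.4060, (cx,cy)=(1.0000,0.0000)
member 2 (1-2): L=4.9526, (cx,cy)=(0.2617,-0.9652)
member 3 (1-3): L=2.5151, (cx,cy)=(0.9984,0.0569)
member 4 (2-3): L=5.0707, (cx,cy)=(0.2396,0.9709)
member 5 (2-4): L=2.0710, (cx,cy)=(1.0000,0.0000)
member 6 (3-4): L=4.9969, (cx,cy)=(0.1713,-0.9852)
member 7 (3-5): L=1.9636, (cx,cy)=(0.9977,0.0682)
member 8 (4-5): L=5.1759, (cx,cy)=(0.2131,0.9770)
member 9 (4-6): L=2.4230, (cx,cy)=(1.0000,0.0000)
member 10 (5-6): L=5.2264, (cx,cy)=(0.2526,-0.9676)
solve A·x = −loads:
  F[0-1] = -876.2657 N (compression)
  F[0-2] = -1.0798 N (compression)
  F[1-2] = +859.4052 N (tension)
  F[1-3] = -423.7866 N (compression)
  F[2-3] = +495.5061 N (tension)
  F[2-4] = +304.3723 N (tension)
  F[3-4] = -479.2646 N (compression)
  F[3-5] = -222.7901 N (compression)
  F[4-5] = +483.2811 N (tension)
  F[4-6] = +119.2819 N (tension)
  F[5-6] = -472.2873 N (compression)
  Rx@0 = +199.2900 N
  Ry@0 = +853.5539 N
  Ry@6 = +456.9761 N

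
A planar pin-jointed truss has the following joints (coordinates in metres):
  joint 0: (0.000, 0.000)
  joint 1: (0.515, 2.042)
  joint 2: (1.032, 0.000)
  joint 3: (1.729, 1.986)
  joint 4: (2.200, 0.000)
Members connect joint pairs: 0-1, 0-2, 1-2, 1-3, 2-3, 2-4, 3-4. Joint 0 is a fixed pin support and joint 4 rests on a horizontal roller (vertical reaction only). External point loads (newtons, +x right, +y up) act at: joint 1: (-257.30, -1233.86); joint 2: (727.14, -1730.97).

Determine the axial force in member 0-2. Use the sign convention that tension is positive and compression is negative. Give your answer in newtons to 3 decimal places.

1000.182

N=5 nodes, M=7 members, R=3 reactions → 2N=10, M+R=10
member 0 (0-1): L=2.1059, (cx,cy)=(0.2445,0.9696)
member 1 (0-2): L=1.0320, (cx,cy)=(1.0000,0.0000)
member 2 (1-2): L=2.1064, (cx,cy)=(0.2454,-0.9694)
member 3 (1-3): L=1.2153, (cx,cy)=(0.9989,-0.0461)
member 4 (2-3): L=2.1048, (cx,cy)=(0.3312,0.9436)
member 5 (2-4): L=1.1680, (cx,cy)=(1.0000,0.0000)
member 6 (3-4): L=2.0411, (cx,cy)=(0.2308,-0.9730)
solve A·x = −loads:
  F[0-1] = -2168.6797 N (compression)
  F[0-2] = +1000.1824 N (tension)
  F[1-2] = +920.1309 N (tension)
  F[1-3] = -499.4087 N (compression)
  F[2-3] = +889.1531 N (tension)
  F[2-4] = +204.4312 N (tension)
  F[3-4] = -885.9064 N (compression)
  Rx@0 = -469.8400 N
  Ry@0 = +2102.8335 N
  Ry@4 = +861.9965 N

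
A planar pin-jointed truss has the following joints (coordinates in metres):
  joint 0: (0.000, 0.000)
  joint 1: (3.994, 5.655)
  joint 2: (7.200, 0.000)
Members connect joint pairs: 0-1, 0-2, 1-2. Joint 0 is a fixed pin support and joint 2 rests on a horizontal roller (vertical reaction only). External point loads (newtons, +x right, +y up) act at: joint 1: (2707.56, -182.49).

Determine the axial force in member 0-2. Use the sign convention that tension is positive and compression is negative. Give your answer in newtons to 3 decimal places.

N=3 nodes, M=3 members, R=3 reactions → 2N=6, M+R=6
member 0 (0-1): L=6.9232, (cx,cy)=(0.5769,0.8168)
member 1 (0-2): L=7.2000, (cx,cy)=(1.0000,0.0000)
member 2 (1-2): L=6.5006, (cx,cy)=(0.4932,-0.8699)
solve A·x = −loads:
  F[0-1] = +2503.9969 N (tension)
  F[0-2] = +1263.0075 N (tension)
  F[1-2] = -2560.9089 N (compression)
  Rx@0 = -2707.5600 N
  Ry@0 = -2045.3040 N
  Ry@2 = +2227.7940 N

1263.008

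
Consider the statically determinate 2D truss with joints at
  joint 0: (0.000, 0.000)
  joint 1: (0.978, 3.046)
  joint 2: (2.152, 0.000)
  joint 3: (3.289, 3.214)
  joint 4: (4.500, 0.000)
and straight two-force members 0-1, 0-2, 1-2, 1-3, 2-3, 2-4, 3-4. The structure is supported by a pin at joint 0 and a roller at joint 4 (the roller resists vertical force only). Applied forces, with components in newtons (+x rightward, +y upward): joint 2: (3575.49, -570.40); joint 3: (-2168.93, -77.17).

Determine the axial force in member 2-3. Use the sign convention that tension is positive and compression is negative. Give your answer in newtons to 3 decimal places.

-1276.895

N=5 nodes, M=7 members, R=3 reactions → 2N=10, M+R=10
member 0 (0-1): L=3.1992, (cx,cy)=(0.3057,0.9521)
member 1 (0-2): L=2.1520, (cx,cy)=(1.0000,0.0000)
member 2 (1-2): L=3.2644, (cx,cy)=(0.3596,-0.9331)
member 3 (1-3): L=2.3171, (cx,cy)=(0.9974,0.0725)
member 4 (2-3): L=3.4092, (cx,cy)=(0.3335,0.9427)
member 5 (2-4): L=2.3480, (cx,cy)=(1.0000,0.0000)
member 6 (3-4): L=3.4346, (cx,cy)=(0.3526,-0.9358)
solve A·x = −loads:
  F[0-1] = -1961.3866 N (compression)
  F[0-2] = +2006.1669 N (tension)
  F[1-2] = +1901.4059 N (tension)
  F[1-3] = -1286.8075 N (compression)
  F[2-3] = -1276.8949 N (compression)
  F[2-4] = -459.6515 N (compression)
  F[3-4] = +1303.6402 N (tension)
  Rx@0 = -1406.5600 N
  Ry@0 = +1867.4874 N
  Ry@4 = -1219.9174 N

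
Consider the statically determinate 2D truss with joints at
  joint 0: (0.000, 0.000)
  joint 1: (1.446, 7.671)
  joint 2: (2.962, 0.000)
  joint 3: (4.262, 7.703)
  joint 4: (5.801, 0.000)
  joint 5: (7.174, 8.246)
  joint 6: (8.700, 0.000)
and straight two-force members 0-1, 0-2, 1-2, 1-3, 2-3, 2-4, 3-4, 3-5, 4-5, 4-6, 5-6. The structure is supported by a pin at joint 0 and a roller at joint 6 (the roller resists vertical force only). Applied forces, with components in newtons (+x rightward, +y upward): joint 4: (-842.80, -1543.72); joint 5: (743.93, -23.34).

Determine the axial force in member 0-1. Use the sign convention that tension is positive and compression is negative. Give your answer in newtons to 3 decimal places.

189.906

N=7 nodes, M=11 members, R=3 reactions → 2N=14, M+R=14
member 0 (0-1): L=7.8061, (cx,cy)=(0.1852,0.9827)
member 1 (0-2): L=2.9620, (cx,cy)=(1.0000,0.0000)
member 2 (1-2): L=7.8194, (cx,cy)=(0.1939,-0.9810)
member 3 (1-3): L=2.8162, (cx,cy)=(0.9999,0.0114)
member 4 (2-3): L=7.8119, (cx,cy)=(0.1664,0.9861)
member 5 (2-4): L=2.8390, (cx,cy)=(1.0000,0.0000)
member 6 (3-4): L=7.8552, (cx,cy)=(0.1959,-0.9806)
member 7 (3-5): L=2.9622, (cx,cy)=(0.9831,0.1833)
member 8 (4-5): L=8.3595, (cx,cy)=(0.1642,0.9864)
member 9 (4-6): L=2.8990, (cx,cy)=(1.0000,0.0000)
member 10 (5-6): L=8.3860, (cx,cy)=(0.1820,-0.9833)
solve A·x = −loads:
  F[0-1] = +189.9057 N (tension)
  F[0-2] = -134.0481 N (compression)
  F[1-2] = -189.3957 N (compression)
  F[1-3] = +71.9023 N (tension)
  F[2-3] = +188.4294 N (tension)
  F[2-4] = -202.1246 N (compression)
  F[3-4] = -164.5428 N (compression)
  F[3-5] = +137.8274 N (tension)
  F[4-5] = +1728.5480 N (tension)
  F[4-6] = +324.5348 N (tension)
  F[5-6] = -1783.4554 N (compression)
  Rx@0 = +98.8700 N
  Ry@0 = -186.6190 N
  Ry@6 = +1753.6790 N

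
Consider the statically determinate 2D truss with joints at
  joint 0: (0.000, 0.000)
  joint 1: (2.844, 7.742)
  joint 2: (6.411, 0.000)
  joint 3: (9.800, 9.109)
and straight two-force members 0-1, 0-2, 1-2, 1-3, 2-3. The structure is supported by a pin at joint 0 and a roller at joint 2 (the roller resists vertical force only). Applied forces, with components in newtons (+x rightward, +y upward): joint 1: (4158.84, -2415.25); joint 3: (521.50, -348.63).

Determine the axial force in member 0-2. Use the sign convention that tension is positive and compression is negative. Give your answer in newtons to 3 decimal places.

N=4 nodes, M=5 members, R=3 reactions → 2N=8, M+R=8
member 0 (0-1): L=8.2478, (cx,cy)=(0.3448,0.9387)
member 1 (0-2): L=6.4110, (cx,cy)=(1.0000,0.0000)
member 2 (1-2): L=8.5242, (cx,cy)=(0.4185,-0.9082)
member 3 (1-3): L=7.0890, (cx,cy)=(0.9812,0.1928)
member 4 (2-3): L=9.7190, (cx,cy)=(0.3487,0.9372)
solve A·x = −loads:
  F[0-1] = +4904.5058 N (tension)
  F[0-2] = +2989.1807 N (tension)
  F[1-2] = -7576.0929 N (compression)
  F[1-3] = +716.0154 N (tension)
  F[2-3] = -519.2946 N (compression)
  Rx@0 = -4680.3400 N
  Ry@0 = -4603.7113 N
  Ry@2 = +7367.5913 N

2989.181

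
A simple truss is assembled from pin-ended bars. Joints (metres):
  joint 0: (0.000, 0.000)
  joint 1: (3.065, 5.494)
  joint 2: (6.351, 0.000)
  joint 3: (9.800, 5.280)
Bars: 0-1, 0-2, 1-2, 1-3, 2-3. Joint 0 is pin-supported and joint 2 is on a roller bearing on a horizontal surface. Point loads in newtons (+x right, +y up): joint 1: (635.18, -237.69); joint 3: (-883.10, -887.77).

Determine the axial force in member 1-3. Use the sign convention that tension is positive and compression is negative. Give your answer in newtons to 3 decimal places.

N=4 nodes, M=5 members, R=3 reactions → 2N=8, M+R=8
member 0 (0-1): L=6.2911, (cx,cy)=(0.4872,0.8733)
member 1 (0-2): L=6.3510, (cx,cy)=(1.0000,0.0000)
member 2 (1-2): L=6.4017, (cx,cy)=(0.5133,-0.8582)
member 3 (1-3): L=6.7384, (cx,cy)=(0.9995,-0.0318)
member 4 (2-3): L=6.3067, (cx,cy)=(0.5469,0.8372)
solve A·x = −loads:
  F[0-1] = +199.7336 N (tension)
  F[0-2] = -345.2291 N (compression)
  F[1-2] = -469.2079 N (compression)
  F[1-3] = -297.1761 N (compression)
  F[2-3] = -1071.6643 N (compression)
  Rx@0 = +247.9200 N
  Ry@0 = -174.4261 N
  Ry@2 = +1299.8861 N

-297.176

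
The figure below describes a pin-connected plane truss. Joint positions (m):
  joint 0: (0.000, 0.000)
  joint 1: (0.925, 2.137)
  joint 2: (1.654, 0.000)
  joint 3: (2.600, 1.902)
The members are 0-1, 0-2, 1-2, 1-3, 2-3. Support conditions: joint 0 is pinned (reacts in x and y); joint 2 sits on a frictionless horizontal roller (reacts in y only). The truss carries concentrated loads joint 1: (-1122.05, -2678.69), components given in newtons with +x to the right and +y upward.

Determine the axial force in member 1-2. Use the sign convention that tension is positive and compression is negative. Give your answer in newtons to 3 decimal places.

-51.084

N=4 nodes, M=5 members, R=3 reactions → 2N=8, M+R=8
member 0 (0-1): L=2.3286, (cx,cy)=(0.3972,0.9177)
member 1 (0-2): L=1.6540, (cx,cy)=(1.0000,0.0000)
member 2 (1-2): L=2.2579, (cx,cy)=(0.3229,-0.9464)
member 3 (1-3): L=1.6914, (cx,cy)=(0.9903,-0.1389)
member 4 (2-3): L=2.1243, (cx,cy)=(0.4453,0.8954)
solve A·x = −loads:
  F[0-1] = -2866.1786 N (compression)
  F[0-2] = +16.4930 N (tension)
  F[1-2] = -51.0836 N (compression)
  F[1-3] = -0.0000 N (tension)
  F[2-3] = +0.0000 N (tension)
  Rx@0 = +1122.0500 N
  Ry@0 = +2630.3421 N
  Ry@2 = +48.3479 N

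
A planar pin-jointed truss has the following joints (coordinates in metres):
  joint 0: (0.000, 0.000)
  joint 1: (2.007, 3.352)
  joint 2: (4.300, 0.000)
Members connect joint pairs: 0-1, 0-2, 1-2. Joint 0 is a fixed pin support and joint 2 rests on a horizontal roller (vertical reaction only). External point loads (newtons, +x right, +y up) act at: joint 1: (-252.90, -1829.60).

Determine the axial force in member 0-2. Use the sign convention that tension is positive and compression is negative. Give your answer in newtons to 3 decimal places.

449.304

N=3 nodes, M=3 members, R=3 reactions → 2N=6, M+R=6
member 0 (0-1): L=3.9069, (cx,cy)=(0.5137,0.8580)
member 1 (0-2): L=4.3000, (cx,cy)=(1.0000,0.0000)
member 2 (1-2): L=4.0613, (cx,cy)=(0.5646,-0.8254)
solve A·x = −loads:
  F[0-1] = -1366.9400 N (compression)
  F[0-2] = +449.3040 N (tension)
  F[1-2] = -795.7855 N (compression)
  Rx@0 = +252.9000 N
  Ry@0 = +1172.7892 N
  Ry@2 = +656.8108 N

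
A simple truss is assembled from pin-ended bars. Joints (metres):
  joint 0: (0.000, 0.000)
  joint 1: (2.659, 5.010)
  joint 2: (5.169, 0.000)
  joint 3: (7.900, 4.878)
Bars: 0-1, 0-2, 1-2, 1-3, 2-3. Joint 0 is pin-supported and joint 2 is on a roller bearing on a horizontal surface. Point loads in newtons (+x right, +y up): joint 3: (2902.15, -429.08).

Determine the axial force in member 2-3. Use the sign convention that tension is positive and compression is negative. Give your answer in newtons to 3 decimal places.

N=4 nodes, M=5 members, R=3 reactions → 2N=8, M+R=8
member 0 (0-1): L=5.6719, (cx,cy)=(0.4688,0.8833)
member 1 (0-2): L=5.1690, (cx,cy)=(1.0000,0.0000)
member 2 (1-2): L=5.6036, (cx,cy)=(0.4479,-0.8941)
member 3 (1-3): L=5.2427, (cx,cy)=(0.9997,-0.0252)
member 4 (2-3): L=5.5905, (cx,cy)=(0.4885,0.8726)
solve A·x = −loads:
  F[0-1] = +3357.2497 N (tension)
  F[0-2] = +1328.2618 N (tension)
  F[1-2] = -3404.1090 N (compression)
  F[1-3] = +3099.6642 N (tension)
  F[2-3] = -402.3074 N (compression)
  Rx@0 = -2902.1500 N
  Ry@0 = -2965.4682 N
  Ry@2 = +3394.5482 N

-402.307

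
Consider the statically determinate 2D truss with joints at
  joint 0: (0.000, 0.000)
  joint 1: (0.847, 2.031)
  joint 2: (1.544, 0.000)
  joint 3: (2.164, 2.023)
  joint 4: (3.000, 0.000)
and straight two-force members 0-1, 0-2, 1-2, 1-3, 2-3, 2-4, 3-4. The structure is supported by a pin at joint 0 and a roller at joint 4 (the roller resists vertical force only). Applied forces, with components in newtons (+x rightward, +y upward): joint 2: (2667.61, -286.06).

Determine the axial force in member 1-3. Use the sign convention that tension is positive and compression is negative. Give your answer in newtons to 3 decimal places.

-105.767

N=5 nodes, M=7 members, R=3 reactions → 2N=10, M+R=10
member 0 (0-1): L=2.2005, (cx,cy)=(0.3849,0.9230)
member 1 (0-2): L=1.5440, (cx,cy)=(1.0000,0.0000)
member 2 (1-2): L=2.1473, (cx,cy)=(0.3246,-0.9459)
member 3 (1-3): L=1.3170, (cx,cy)=(1.0000,-0.0061)
member 4 (2-3): L=2.1159, (cx,cy)=(0.2930,0.9561)
member 5 (2-4): L=1.4560, (cx,cy)=(1.0000,0.0000)
member 6 (3-4): L=2.1889, (cx,cy)=(0.3819,-0.9242)
solve A·x = −loads:
  F[0-1] = -150.4237 N (compression)
  F[0-2] = +2725.5090 N (tension)
  F[1-2] = +147.4617 N (tension)
  F[1-3] = -105.7667 N (compression)
  F[2-3] = +153.3127 N (tension)
  F[2-4] = +60.8406 N (tension)
  F[3-4] = -159.3014 N (compression)
  Rx@0 = -2667.6100 N
  Ry@0 = +138.8345 N
  Ry@4 = +147.2255 N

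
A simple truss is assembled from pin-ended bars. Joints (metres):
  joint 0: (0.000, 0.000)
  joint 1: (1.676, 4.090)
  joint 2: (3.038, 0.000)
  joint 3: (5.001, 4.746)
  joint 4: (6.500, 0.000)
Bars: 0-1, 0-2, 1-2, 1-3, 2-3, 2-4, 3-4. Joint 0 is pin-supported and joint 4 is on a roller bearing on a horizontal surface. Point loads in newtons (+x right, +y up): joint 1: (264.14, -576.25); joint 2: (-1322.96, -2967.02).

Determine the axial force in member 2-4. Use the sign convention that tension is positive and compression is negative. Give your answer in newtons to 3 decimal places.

537.419

N=5 nodes, M=7 members, R=3 reactions → 2N=10, M+R=10
member 0 (0-1): L=4.4201, (cx,cy)=(0.3792,0.9253)
member 1 (0-2): L=3.0380, (cx,cy)=(1.0000,0.0000)
member 2 (1-2): L=4.3108, (cx,cy)=(0.3159,-0.9488)
member 3 (1-3): L=3.3891, (cx,cy)=(0.9811,0.1936)
member 4 (2-3): L=5.1359, (cx,cy)=(0.3822,0.9241)
member 5 (2-4): L=3.4620, (cx,cy)=(1.0000,0.0000)
member 6 (3-4): L=4.9771, (cx,cy)=(0.3012,-0.9536)
solve A·x = −loads:
  F[0-1] = -1990.3763 N (compression)
  F[0-2] = -304.1112 N (compression)
  F[1-2] = +1052.7825 N (tension)
  F[1-3] = -1377.5265 N (compression)
  F[2-3] = +2129.8734 N (tension)
  F[2-4] = +537.4191 N (tension)
  F[3-4] = -1784.3817 N (compression)
  Rx@0 = +1058.8200 N
  Ry@0 = +1841.7416 N
  Ry@4 = +1701.5284 N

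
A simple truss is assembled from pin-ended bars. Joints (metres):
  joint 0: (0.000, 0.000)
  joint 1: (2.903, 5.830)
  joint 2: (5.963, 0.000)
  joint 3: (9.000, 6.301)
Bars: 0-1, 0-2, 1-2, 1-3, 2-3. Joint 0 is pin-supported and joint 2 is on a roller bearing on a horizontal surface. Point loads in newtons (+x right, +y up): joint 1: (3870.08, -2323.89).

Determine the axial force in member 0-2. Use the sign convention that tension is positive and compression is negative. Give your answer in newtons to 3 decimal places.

N=4 nodes, M=5 members, R=3 reactions → 2N=8, M+R=8
member 0 (0-1): L=6.5128, (cx,cy)=(0.4457,0.8952)
member 1 (0-2): L=5.9630, (cx,cy)=(1.0000,0.0000)
member 2 (1-2): L=6.5843, (cx,cy)=(0.4647,-0.8854)
member 3 (1-3): L=6.1152, (cx,cy)=(0.9970,0.0770)
member 4 (2-3): L=6.9947, (cx,cy)=(0.4342,0.9008)
solve A·x = −loads:
  F[0-1] = +2894.6941 N (tension)
  F[0-2] = +2579.8020 N (tension)
  F[1-2] = -5551.0103 N (compression)
  F[1-3] = -0.0000 N (compression)
  F[2-3] = +0.0000 N (tension)
  Rx@0 = -3870.0800 N
  Ry@0 = -2591.2230 N
  Ry@2 = +4915.1130 N

2579.802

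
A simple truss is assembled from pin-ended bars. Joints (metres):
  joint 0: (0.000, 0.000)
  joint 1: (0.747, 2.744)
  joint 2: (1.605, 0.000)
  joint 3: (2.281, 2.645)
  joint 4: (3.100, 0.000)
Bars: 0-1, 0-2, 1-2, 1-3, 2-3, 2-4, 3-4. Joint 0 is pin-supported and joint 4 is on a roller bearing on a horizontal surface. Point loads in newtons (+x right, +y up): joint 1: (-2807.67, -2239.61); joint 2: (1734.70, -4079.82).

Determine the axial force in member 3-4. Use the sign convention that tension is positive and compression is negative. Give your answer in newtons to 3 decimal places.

-174.537

N=5 nodes, M=7 members, R=3 reactions → 2N=10, M+R=10
member 0 (0-1): L=2.8439, (cx,cy)=(0.2627,0.9649)
member 1 (0-2): L=1.6050, (cx,cy)=(1.0000,0.0000)
member 2 (1-2): L=2.8750, (cx,cy)=(0.2984,-0.9544)
member 3 (1-3): L=1.5372, (cx,cy)=(0.9979,-0.0644)
member 4 (2-3): L=2.7300, (cx,cy)=(0.2476,0.9689)
member 5 (2-4): L=1.4950, (cx,cy)=(1.0000,0.0000)
member 6 (3-4): L=2.7689, (cx,cy)=(0.2958,-0.9553)
solve A·x = −loads:
  F[0-1] = -6376.6152 N (compression)
  F[0-2] = +601.9823 N (tension)
  F[1-2] = +4106.1936 N (tension)
  F[1-3] = -92.9007 N (compression)
  F[2-3] = +165.9106 N (tension)
  F[2-4] = +51.6254 N (tension)
  F[3-4] = -174.5366 N (compression)
  Rx@0 = +1072.9700 N
  Ry@0 = +6152.7031 N
  Ry@4 = +166.7269 N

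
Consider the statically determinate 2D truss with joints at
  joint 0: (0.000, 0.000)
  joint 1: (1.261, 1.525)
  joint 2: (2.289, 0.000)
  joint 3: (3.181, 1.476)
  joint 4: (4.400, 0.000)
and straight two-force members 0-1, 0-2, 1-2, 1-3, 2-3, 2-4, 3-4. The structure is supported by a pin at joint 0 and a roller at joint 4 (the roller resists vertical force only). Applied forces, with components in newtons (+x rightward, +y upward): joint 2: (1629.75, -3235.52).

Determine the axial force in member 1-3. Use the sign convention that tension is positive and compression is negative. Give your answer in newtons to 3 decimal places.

N=5 nodes, M=7 members, R=3 reactions → 2N=10, M+R=10
member 0 (0-1): L=1.9788, (cx,cy)=(0.6372,0.7707)
member 1 (0-2): L=2.2890, (cx,cy)=(1.0000,0.0000)
member 2 (1-2): L=1.8391, (cx,cy)=(0.5590,-0.8292)
member 3 (1-3): L=1.9206, (cx,cy)=(0.9997,-0.0255)
member 4 (2-3): L=1.7246, (cx,cy)=(0.5172,0.8559)
member 5 (2-4): L=2.1110, (cx,cy)=(1.0000,0.0000)
member 6 (3-4): L=1.9143, (cx,cy)=(0.6368,-0.7710)
solve A·x = −loads:
  F[0-1] = -2014.2671 N (compression)
  F[0-2] = +2913.3358 N (tension)
  F[1-2] = +1945.0410 N (tension)
  F[1-3] = -2371.5561 N (compression)
  F[2-3] = +1896.0084 N (tension)
  F[2-4] = +1390.1272 N (tension)
  F[3-4] = -2183.0335 N (compression)
  Rx@0 = -1629.7500 N
  Ry@0 = +1552.3143 N
  Ry@4 = +1683.2057 N

-2371.556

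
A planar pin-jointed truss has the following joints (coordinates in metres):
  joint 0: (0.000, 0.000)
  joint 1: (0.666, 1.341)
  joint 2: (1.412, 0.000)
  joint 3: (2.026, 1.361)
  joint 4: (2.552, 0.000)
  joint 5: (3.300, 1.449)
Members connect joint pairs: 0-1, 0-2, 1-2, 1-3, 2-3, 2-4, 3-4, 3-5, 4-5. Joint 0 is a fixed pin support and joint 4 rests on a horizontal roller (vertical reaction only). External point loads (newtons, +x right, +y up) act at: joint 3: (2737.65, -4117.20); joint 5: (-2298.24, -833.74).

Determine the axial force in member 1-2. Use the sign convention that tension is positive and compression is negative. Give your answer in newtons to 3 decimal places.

506.072

N=6 nodes, M=9 members, R=3 reactions → 2N=12, M+R=12
member 0 (0-1): L=1.4973, (cx,cy)=(0.4448,0.8956)
member 1 (0-2): L=1.4120, (cx,cy)=(1.0000,0.0000)
member 2 (1-2): L=1.5345, (cx,cy)=(0.4861,-0.8739)
member 3 (1-3): L=1.3601, (cx,cy)=(0.9999,0.0147)
member 4 (2-3): L=1.4931, (cx,cy)=(0.4112,0.9115)
member 5 (2-4): L=1.1400, (cx,cy)=(1.0000,0.0000)
member 6 (3-4): L=1.4591, (cx,cy)=(0.3605,-0.9328)
member 7 (3-5): L=1.2770, (cx,cy)=(0.9976,0.0689)
member 8 (4-5): L=1.6307, (cx,cy)=(0.4587,0.8886)
solve A·x = −loads:
  F[0-1] = -501.4870 N (compression)
  F[0-2] = +662.4753 N (tension)
  F[1-2] = +506.0721 N (tension)
  F[1-3] = -469.1383 N (compression)
  F[2-3] = -485.1681 N (compression)
  F[2-4] = +1108.0122 N (tension)
  F[3-4] = -4075.9027 N (compression)
  F[3-5] = -1941.5283 N (compression)
  F[4-5] = -787.7101 N (compression)
  Rx@0 = -439.4100 N
  Ry@0 = +449.1449 N
  Ry@4 = +4501.7951 N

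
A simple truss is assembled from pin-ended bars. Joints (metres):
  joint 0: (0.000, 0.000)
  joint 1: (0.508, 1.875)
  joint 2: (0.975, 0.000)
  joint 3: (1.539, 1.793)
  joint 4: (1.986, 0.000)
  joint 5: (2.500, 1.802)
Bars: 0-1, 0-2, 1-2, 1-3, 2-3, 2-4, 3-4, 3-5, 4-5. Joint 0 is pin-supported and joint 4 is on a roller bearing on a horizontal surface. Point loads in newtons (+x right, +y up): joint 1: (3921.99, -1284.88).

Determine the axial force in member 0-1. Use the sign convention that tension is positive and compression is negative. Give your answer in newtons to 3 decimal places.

N=6 nodes, M=9 members, R=3 reactions → 2N=12, M+R=12
member 0 (0-1): L=1.9426, (cx,cy)=(0.2615,0.9652)
member 1 (0-2): L=0.9750, (cx,cy)=(1.0000,0.0000)
member 2 (1-2): L=1.9323, (cx,cy)=(0.2417,-0.9704)
member 3 (1-3): L=1.0343, (cx,cy)=(0.9969,-0.0793)
member 4 (2-3): L=1.8796, (cx,cy)=(0.3001,0.9539)
member 5 (2-4): L=1.0110, (cx,cy)=(1.0000,0.0000)
member 6 (3-4): L=1.8479, (cx,cy)=(0.2419,-0.9703)
member 7 (3-5): L=0.9610, (cx,cy)=(1.0000,0.0094)
member 8 (4-5): L=1.8739, (cx,cy)=(0.2743,0.9616)
solve A·x = −loads:
  F[0-1] = +2845.5859 N (tension)
  F[0-2] = +3177.8539 N (tension)
  F[1-2] = -3972.8367 N (compression)
  F[1-3] = -2224.6894 N (compression)
  F[2-3] = +4041.2862 N (tension)
  F[2-4] = +1005.0508 N (tension)
  F[3-4] = -4154.8379 N (compression)
  F[3-5] = -0.0000 N (tension)
  F[4-5] = -0.0000 N (tension)
  Rx@0 = -3921.9900 N
  Ry@0 = -2746.5653 N
  Ry@4 = +4031.4453 N

2845.586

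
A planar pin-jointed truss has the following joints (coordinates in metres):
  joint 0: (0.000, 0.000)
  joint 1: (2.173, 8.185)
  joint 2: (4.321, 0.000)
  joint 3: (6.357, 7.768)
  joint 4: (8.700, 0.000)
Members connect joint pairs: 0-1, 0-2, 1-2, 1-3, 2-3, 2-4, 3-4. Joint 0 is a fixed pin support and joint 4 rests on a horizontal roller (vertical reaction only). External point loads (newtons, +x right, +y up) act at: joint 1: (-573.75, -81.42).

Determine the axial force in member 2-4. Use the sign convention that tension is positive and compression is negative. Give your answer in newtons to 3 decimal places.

-156.678

N=5 nodes, M=7 members, R=3 reactions → 2N=10, M+R=10
member 0 (0-1): L=8.4685, (cx,cy)=(0.2566,0.9665)
member 1 (0-2): L=4.3210, (cx,cy)=(1.0000,0.0000)
member 2 (1-2): L=8.4622, (cx,cy)=(0.2538,-0.9672)
member 3 (1-3): L=4.2047, (cx,cy)=(0.9951,-0.0992)
member 4 (2-3): L=8.0304, (cx,cy)=(0.2535,0.9673)
member 5 (2-4): L=4.3790, (cx,cy)=(1.0000,0.0000)
member 6 (3-4): L=8.1137, (cx,cy)=(0.2888,-0.9574)
solve A·x = −loads:
  F[0-1] = -621.6853 N (compression)
  F[0-2] = -414.2275 N (compression)
  F[1-2] = +507.6351 N (tension)
  F[1-3] = +286.7853 N (tension)
  F[2-3] = -507.5940 N (compression)
  F[2-4] = -156.6777 N (compression)
  F[3-4] = +542.5648 N (tension)
  Rx@0 = +573.7500 N
  Ry@0 = +600.8704 N
  Ry@4 = -519.4504 N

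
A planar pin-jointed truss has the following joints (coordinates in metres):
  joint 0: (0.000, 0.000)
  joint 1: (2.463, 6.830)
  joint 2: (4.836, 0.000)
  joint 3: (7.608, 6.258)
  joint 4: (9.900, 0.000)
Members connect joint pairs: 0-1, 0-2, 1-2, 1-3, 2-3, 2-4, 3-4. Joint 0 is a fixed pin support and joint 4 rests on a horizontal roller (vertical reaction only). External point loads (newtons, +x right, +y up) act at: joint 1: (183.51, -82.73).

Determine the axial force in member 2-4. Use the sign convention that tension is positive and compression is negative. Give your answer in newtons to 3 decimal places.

53.907

N=5 nodes, M=7 members, R=3 reactions → 2N=10, M+R=10
member 0 (0-1): L=7.2605, (cx,cy)=(0.3392,0.9407)
member 1 (0-2): L=4.8360, (cx,cy)=(1.0000,0.0000)
member 2 (1-2): L=7.2305, (cx,cy)=(0.3282,-0.9446)
member 3 (1-3): L=5.1767, (cx,cy)=(0.9939,-0.1105)
member 4 (2-3): L=6.8445, (cx,cy)=(0.4050,0.9143)
member 5 (2-4): L=5.0640, (cx,cy)=(1.0000,0.0000)
member 6 (3-4): L=6.6645, (cx,cy)=(0.3439,-0.9390)
solve A·x = −loads:
  F[0-1] = +68.5185 N (tension)
  F[0-2] = +160.2664 N (tension)
  F[1-2] = -142.4562 N (compression)
  F[1-3] = -114.2125 N (compression)
  F[2-3] = +147.1762 N (tension)
  F[2-4] = +53.9069 N (tension)
  F[3-4] = -156.7468 N (compression)
  Rx@0 = -183.5100 N
  Ry@0 = -64.4556 N
  Ry@4 = +147.1856 N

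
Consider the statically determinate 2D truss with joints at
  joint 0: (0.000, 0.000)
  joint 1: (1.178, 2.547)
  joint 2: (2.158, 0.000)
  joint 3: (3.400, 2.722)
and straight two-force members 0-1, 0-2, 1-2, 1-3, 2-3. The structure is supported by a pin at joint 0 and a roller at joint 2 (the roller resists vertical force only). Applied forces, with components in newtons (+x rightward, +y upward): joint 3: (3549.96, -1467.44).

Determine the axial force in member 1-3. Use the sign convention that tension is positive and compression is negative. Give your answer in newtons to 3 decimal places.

N=4 nodes, M=5 members, R=3 reactions → 2N=8, M+R=8
member 0 (0-1): L=2.8062, (cx,cy)=(0.4198,0.9076)
member 1 (0-2): L=2.1580, (cx,cy)=(1.0000,0.0000)
member 2 (1-2): L=2.7290, (cx,cy)=(0.3591,-0.9333)
member 3 (1-3): L=2.2289, (cx,cy)=(0.9969,0.0785)
member 4 (2-3): L=2.9920, (cx,cy)=(0.4151,0.9098)
solve A·x = −loads:
  F[0-1] = +5863.9979 N (tension)
  F[0-2] = +1088.3641 N (tension)
  F[1-2] = -5333.3477 N (compression)
  F[1-3] = +4390.3642 N (tension)
  F[2-3] = -1991.8745 N (compression)
  Rx@0 = -3549.9600 N
  Ry@0 = -5322.3131 N
  Ry@2 = +6789.7531 N

4390.364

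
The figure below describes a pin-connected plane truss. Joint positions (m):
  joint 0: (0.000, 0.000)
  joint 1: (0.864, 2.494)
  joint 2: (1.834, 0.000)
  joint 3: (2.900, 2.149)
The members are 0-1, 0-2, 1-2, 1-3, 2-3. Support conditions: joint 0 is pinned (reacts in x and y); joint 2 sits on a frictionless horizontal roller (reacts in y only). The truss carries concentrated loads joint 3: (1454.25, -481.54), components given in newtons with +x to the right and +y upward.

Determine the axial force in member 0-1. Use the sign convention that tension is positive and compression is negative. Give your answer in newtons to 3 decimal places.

2099.595

N=4 nodes, M=5 members, R=3 reactions → 2N=8, M+R=8
member 0 (0-1): L=2.6394, (cx,cy)=(0.3273,0.9449)
member 1 (0-2): L=1.8340, (cx,cy)=(1.0000,0.0000)
member 2 (1-2): L=2.6760, (cx,cy)=(0.3625,-0.9320)
member 3 (1-3): L=2.0650, (cx,cy)=(0.9859,-0.1671)
member 4 (2-3): L=2.3989, (cx,cy)=(0.4444,0.8958)
solve A·x = −loads:
  F[0-1] = +2099.5949 N (tension)
  F[0-2] = +766.9586 N (tension)
  F[1-2] = -2412.6535 N (compression)
  F[1-3] = +1584.0997 N (tension)
  F[2-3] = -242.1047 N (compression)
  Rx@0 = -1454.2500 N
  Ry@0 = -1983.9176 N
  Ry@2 = +2465.4576 N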